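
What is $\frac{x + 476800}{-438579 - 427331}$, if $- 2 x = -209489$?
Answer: $- \frac{1163089}{1731820} \approx -0.6716$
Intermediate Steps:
$x = \frac{209489}{2}$ ($x = \left(- \frac{1}{2}\right) \left(-209489\right) = \frac{209489}{2} \approx 1.0474 \cdot 10^{5}$)
$\frac{x + 476800}{-438579 - 427331} = \frac{\frac{209489}{2} + 476800}{-438579 - 427331} = \frac{1163089}{2 \left(-865910\right)} = \frac{1163089}{2} \left(- \frac{1}{865910}\right) = - \frac{1163089}{1731820}$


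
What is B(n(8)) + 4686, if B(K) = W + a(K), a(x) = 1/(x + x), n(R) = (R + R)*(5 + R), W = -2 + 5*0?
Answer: 1948545/416 ≈ 4684.0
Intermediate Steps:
W = -2 (W = -2 + 0 = -2)
n(R) = 2*R*(5 + R) (n(R) = (2*R)*(5 + R) = 2*R*(5 + R))
a(x) = 1/(2*x)
B(K) = -2 + 1/(2*K)
B(n(8)) + 4686 = (-2 + 1/(2*((2*8*(5 + 8))))) + 4686 = (-2 + 1/(2*((2*8*13)))) + 4686 = (-2 + (½)/208) + 4686 = (-2 + (½)*(1/208)) + 4686 = (-2 + 1/416) + 4686 = -831/416 + 4686 = 1948545/416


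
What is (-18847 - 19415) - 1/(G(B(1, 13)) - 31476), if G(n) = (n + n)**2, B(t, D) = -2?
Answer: -1203722519/31460 ≈ -38262.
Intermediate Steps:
G(n) = 4*n**2 (G(n) = (2*n)**2 = 4*n**2)
(-18847 - 19415) - 1/(G(B(1, 13)) - 31476) = (-18847 - 19415) - 1/(4*(-2)**2 - 31476) = -38262 - 1/(4*4 - 31476) = -38262 - 1/(16 - 31476) = -38262 - 1/(-31460) = -38262 - 1*(-1/31460) = -38262 + 1/31460 = -1203722519/31460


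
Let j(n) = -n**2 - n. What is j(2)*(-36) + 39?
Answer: 255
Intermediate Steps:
j(n) = -n - n**2
j(2)*(-36) + 39 = -1*2*(1 + 2)*(-36) + 39 = -1*2*3*(-36) + 39 = -6*(-36) + 39 = 216 + 39 = 255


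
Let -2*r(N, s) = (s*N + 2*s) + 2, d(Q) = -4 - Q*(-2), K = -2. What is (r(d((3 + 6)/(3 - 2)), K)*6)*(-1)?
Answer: -90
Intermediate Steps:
d(Q) = -4 + 2*Q (d(Q) = -4 - (-2)*Q = -4 + 2*Q)
r(N, s) = -1 - s - N*s/2 (r(N, s) = -((s*N + 2*s) + 2)/2 = -((N*s + 2*s) + 2)/2 = -((2*s + N*s) + 2)/2 = -(2 + 2*s + N*s)/2 = -1 - s - N*s/2)
(r(d((3 + 6)/(3 - 2)), K)*6)*(-1) = ((-1 - 1*(-2) - 1/2*(-4 + 2*((3 + 6)/(3 - 2)))*(-2))*6)*(-1) = ((-1 + 2 - 1/2*(-4 + 2*(9/1))*(-2))*6)*(-1) = ((-1 + 2 - 1/2*(-4 + 2*(9*1))*(-2))*6)*(-1) = ((-1 + 2 - 1/2*(-4 + 2*9)*(-2))*6)*(-1) = ((-1 + 2 - 1/2*(-4 + 18)*(-2))*6)*(-1) = ((-1 + 2 - 1/2*14*(-2))*6)*(-1) = ((-1 + 2 + 14)*6)*(-1) = (15*6)*(-1) = 90*(-1) = -90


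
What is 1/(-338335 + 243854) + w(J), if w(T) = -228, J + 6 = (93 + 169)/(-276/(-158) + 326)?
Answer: -21541669/94481 ≈ -228.00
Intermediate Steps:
J = -67327/12946 (J = -6 + (93 + 169)/(-276/(-158) + 326) = -6 + 262/(-276*(-1/158) + 326) = -6 + 262/(138/79 + 326) = -6 + 262/(25892/79) = -6 + 262*(79/25892) = -6 + 10349/12946 = -67327/12946 ≈ -5.2006)
1/(-338335 + 243854) + w(J) = 1/(-338335 + 243854) - 228 = 1/(-94481) - 228 = -1/94481 - 228 = -21541669/94481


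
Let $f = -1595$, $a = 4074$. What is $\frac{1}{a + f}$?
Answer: $\frac{1}{2479} \approx 0.00040339$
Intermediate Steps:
$\frac{1}{a + f} = \frac{1}{4074 - 1595} = \frac{1}{2479}$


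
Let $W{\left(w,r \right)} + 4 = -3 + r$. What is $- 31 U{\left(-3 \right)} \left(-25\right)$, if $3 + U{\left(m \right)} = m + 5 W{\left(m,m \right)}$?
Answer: $-43400$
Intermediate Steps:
$W{\left(w,r \right)} = -7 + r$ ($W{\left(w,r \right)} = -4 + \left(-3 + r\right) = -7 + r$)
$U{\left(m \right)} = -38 + 6 m$ ($U{\left(m \right)} = -3 + \left(m + 5 \left(-7 + m\right)\right) = -3 + \left(m + \left(-35 + 5 m\right)\right) = -3 + \left(-35 + 6 m\right) = -38 + 6 m$)
$- 31 U{\left(-3 \right)} \left(-25\right) = - 31 \left(-38 + 6 \left(-3\right)\right) \left(-25\right) = - 31 \left(-38 - 18\right) \left(-25\right) = \left(-31\right) \left(-56\right) \left(-25\right) = 1736 \left(-25\right) = -43400$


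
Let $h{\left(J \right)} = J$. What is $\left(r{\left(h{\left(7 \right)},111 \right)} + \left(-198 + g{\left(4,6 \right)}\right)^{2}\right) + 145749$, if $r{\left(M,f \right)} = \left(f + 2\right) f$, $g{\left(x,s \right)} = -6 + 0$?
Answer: $199908$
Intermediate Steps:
$g{\left(x,s \right)} = -6$
$r{\left(M,f \right)} = f \left(2 + f\right)$ ($r{\left(M,f \right)} = \left(2 + f\right) f = f \left(2 + f\right)$)
$\left(r{\left(h{\left(7 \right)},111 \right)} + \left(-198 + g{\left(4,6 \right)}\right)^{2}\right) + 145749 = \left(111 \left(2 + 111\right) + \left(-198 - 6\right)^{2}\right) + 145749 = \left(111 \cdot 113 + \left(-204\right)^{2}\right) + 145749 = \left(12543 + 41616\right) + 145749 = 54159 + 145749 = 199908$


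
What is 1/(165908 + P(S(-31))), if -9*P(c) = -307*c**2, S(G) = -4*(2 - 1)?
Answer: 9/1498084 ≈ 6.0077e-6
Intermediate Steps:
S(G) = -4 (S(G) = -4*1 = -4)
P(c) = 307*c**2/9 (P(c) = -(-307)*c**2/9 = 307*c**2/9)
1/(165908 + P(S(-31))) = 1/(165908 + (307/9)*(-4)**2) = 1/(165908 + (307/9)*16) = 1/(165908 + 4912/9) = 1/(1498084/9) = 9/1498084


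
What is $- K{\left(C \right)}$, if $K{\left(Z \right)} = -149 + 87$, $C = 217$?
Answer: $62$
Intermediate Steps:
$K{\left(Z \right)} = -62$
$- K{\left(C \right)} = \left(-1\right) \left(-62\right) = 62$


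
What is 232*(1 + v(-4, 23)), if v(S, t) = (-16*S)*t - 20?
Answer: 337096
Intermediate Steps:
v(S, t) = -20 - 16*S*t (v(S, t) = -16*S*t - 20 = -20 - 16*S*t)
232*(1 + v(-4, 23)) = 232*(1 + (-20 - 16*(-4)*23)) = 232*(1 + (-20 + 1472)) = 232*(1 + 1452) = 232*1453 = 337096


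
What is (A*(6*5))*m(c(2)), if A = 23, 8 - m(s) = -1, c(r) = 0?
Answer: 6210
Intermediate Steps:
m(s) = 9 (m(s) = 8 - 1*(-1) = 8 + 1 = 9)
(A*(6*5))*m(c(2)) = (23*(6*5))*9 = (23*30)*9 = 690*9 = 6210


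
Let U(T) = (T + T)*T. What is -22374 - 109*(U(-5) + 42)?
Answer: -32402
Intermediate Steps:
U(T) = 2*T² (U(T) = (2*T)*T = 2*T²)
-22374 - 109*(U(-5) + 42) = -22374 - 109*(2*(-5)² + 42) = -22374 - 109*(2*25 + 42) = -22374 - 109*(50 + 42) = -22374 - 109*92 = -22374 - 10028 = -32402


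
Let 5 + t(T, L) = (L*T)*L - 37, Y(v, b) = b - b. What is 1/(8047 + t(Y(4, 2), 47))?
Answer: 1/8005 ≈ 0.00012492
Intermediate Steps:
Y(v, b) = 0
t(T, L) = -42 + T*L² (t(T, L) = -5 + ((L*T)*L - 37) = -5 + (T*L² - 37) = -5 + (-37 + T*L²) = -42 + T*L²)
1/(8047 + t(Y(4, 2), 47)) = 1/(8047 + (-42 + 0*47²)) = 1/(8047 + (-42 + 0*2209)) = 1/(8047 + (-42 + 0)) = 1/(8047 - 42) = 1/8005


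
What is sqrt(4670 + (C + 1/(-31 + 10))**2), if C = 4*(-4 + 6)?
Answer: sqrt(2087359)/21 ≈ 68.799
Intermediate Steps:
C = 8 (C = 4*2 = 8)
sqrt(4670 + (C + 1/(-31 + 10))**2) = sqrt(4670 + (8 + 1/(-31 + 10))**2) = sqrt(4670 + (8 + 1/(-21))**2) = sqrt(4670 + (8 - 1/21)**2) = sqrt(4670 + (167/21)**2) = sqrt(4670 + 27889/441) = sqrt(2087359/441) = sqrt(2087359)/21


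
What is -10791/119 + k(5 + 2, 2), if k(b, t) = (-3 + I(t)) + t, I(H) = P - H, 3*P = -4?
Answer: -33920/357 ≈ -95.014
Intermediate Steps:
P = -4/3 (P = (⅓)*(-4) = -4/3 ≈ -1.3333)
I(H) = -4/3 - H
k(b, t) = -13/3 (k(b, t) = (-3 + (-4/3 - t)) + t = (-13/3 - t) + t = -13/3)
-10791/119 + k(5 + 2, 2) = -10791/119 - 13/3 = -33920/357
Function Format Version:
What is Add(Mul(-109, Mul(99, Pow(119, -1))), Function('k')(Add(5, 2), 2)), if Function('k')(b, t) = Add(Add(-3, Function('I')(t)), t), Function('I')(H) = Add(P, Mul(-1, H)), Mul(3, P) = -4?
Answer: Rational(-33920, 357) ≈ -95.014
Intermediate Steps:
P = Rational(-4, 3) (P = Mul(Rational(1, 3), -4) = Rational(-4, 3) ≈ -1.3333)
Function('I')(H) = Add(Rational(-4, 3), Mul(-1, H))
Function('k')(b, t) = Rational(-13, 3) (Function('k')(b, t) = Add(Add(-3, Add(Rational(-4, 3), Mul(-1, t))), t) = Add(Add(Rational(-13, 3), Mul(-1, t)), t) = Rational(-13, 3))
Add(Mul(-109, Mul(99, Pow(119, -1))), Function('k')(Add(5, 2), 2)) = Add(Mul(-109, Mul(99, Pow(119, -1))), Rational(-13, 3)) = Add(Mul(-109, Mul(99, Rational(1, 119))), Rational(-13, 3)) = Add(Mul(-109, Rational(99, 119)), Rational(-13, 3)) = Add(Rational(-10791, 119), Rational(-13, 3)) = Rational(-33920, 357)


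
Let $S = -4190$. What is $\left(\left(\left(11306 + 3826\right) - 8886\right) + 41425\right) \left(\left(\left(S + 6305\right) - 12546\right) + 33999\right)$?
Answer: $1123510128$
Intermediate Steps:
$\left(\left(\left(11306 + 3826\right) - 8886\right) + 41425\right) \left(\left(\left(S + 6305\right) - 12546\right) + 33999\right) = \left(\left(\left(11306 + 3826\right) - 8886\right) + 41425\right) \left(\left(\left(-4190 + 6305\right) - 12546\right) + 33999\right) = \left(\left(15132 - 8886\right) + 41425\right) \left(\left(2115 - 12546\right) + 33999\right) = \left(6246 + 41425\right) \left(-10431 + 33999\right) = 47671 \cdot 23568 = 1123510128$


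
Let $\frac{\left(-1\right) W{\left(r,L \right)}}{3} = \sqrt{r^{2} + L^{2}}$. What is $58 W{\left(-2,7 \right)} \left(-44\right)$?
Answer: $7656 \sqrt{53} \approx 55737.0$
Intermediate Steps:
$W{\left(r,L \right)} = - 3 \sqrt{L^{2} + r^{2}}$ ($W{\left(r,L \right)} = - 3 \sqrt{r^{2} + L^{2}} = - 3 \sqrt{L^{2} + r^{2}}$)
$58 W{\left(-2,7 \right)} \left(-44\right) = 58 \left(- 3 \sqrt{7^{2} + \left(-2\right)^{2}}\right) \left(-44\right) = 58 \left(- 3 \sqrt{49 + 4}\right) \left(-44\right) = 58 \left(- 3 \sqrt{53}\right) \left(-44\right) = - 174 \sqrt{53} \left(-44\right) = 7656 \sqrt{53}$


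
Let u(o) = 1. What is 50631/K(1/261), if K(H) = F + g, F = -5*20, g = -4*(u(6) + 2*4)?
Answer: -50631/136 ≈ -372.29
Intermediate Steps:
g = -36 (g = -4*(1 + 2*4) = -4*(1 + 8) = -4*9 = -36)
F = -100
K(H) = -136 (K(H) = -100 - 36 = -136)
50631/K(1/261) = 50631/(-136) = 50631*(-1/136) = -50631/136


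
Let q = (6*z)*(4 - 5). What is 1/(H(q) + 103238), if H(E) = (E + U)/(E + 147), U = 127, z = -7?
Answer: 189/19512151 ≈ 9.6863e-6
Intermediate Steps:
q = 42 (q = (6*(-7))*(4 - 5) = -42*(-1) = 42)
H(E) = (127 + E)/(147 + E) (H(E) = (E + 127)/(E + 147) = (127 + E)/(147 + E))
1/(H(q) + 103238) = 1/((127 + 42)/(147 + 42) + 103238) = 1/(169/189 + 103238) = 1/(19512151/189) = 189/19512151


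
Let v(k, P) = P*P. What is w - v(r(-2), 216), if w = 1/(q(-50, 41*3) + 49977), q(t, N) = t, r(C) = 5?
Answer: -2329394111/49927 ≈ -46656.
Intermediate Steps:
v(k, P) = P²
w = 1/49927 (w = 1/(-50 + 49977) = 1/49927 ≈ 2.0029e-5)
w - v(r(-2), 216) = 1/49927 - 1*216² = 1/49927 - 1*46656 = 1/49927 - 46656 = -2329394111/49927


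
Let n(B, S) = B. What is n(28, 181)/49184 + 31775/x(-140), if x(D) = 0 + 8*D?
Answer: -9767439/344288 ≈ -28.370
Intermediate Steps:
x(D) = 8*D
n(28, 181)/49184 + 31775/x(-140) = 28/49184 + 31775/((8*(-140))) = 28*(1/49184) + 31775/(-1120) = 7/12296 + 31775*(-1/1120) = 7/12296 - 6355/224 = -9767439/344288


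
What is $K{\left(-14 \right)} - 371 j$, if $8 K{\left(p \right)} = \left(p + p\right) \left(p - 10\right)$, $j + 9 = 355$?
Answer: $-128282$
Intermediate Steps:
$j = 346$ ($j = -9 + 355 = 346$)
$K{\left(p \right)} = \frac{p \left(-10 + p\right)}{4}$ ($K{\left(p \right)} = \frac{\left(p + p\right) \left(p - 10\right)}{8} = \frac{2 p \left(-10 + p\right)}{8} = \frac{p \left(-10 + p\right)}{4}$)
$K{\left(-14 \right)} - 371 j = \frac{1}{4} \left(-14\right) \left(-10 - 14\right) - 128366 = \frac{1}{4} \left(-14\right) \left(-24\right) - 128366 = 84 - 128366 = -128282$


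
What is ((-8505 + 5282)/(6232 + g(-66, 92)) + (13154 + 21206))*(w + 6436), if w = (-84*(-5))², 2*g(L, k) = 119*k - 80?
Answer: 36644040211466/5833 ≈ 6.2822e+9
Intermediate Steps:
g(L, k) = -40 + 119*k/2 (g(L, k) = (119*k - 80)/2 = (-80 + 119*k)/2 = -40 + 119*k/2)
w = 176400 (w = (-14*(-30))² = 420² = 176400)
((-8505 + 5282)/(6232 + g(-66, 92)) + (13154 + 21206))*(w + 6436) = ((-8505 + 5282)/(6232 + (-40 + (119/2)*92)) + (13154 + 21206))*(176400 + 6436) = (-3223/(6232 + (-40 + 5474)) + 34360)*182836 = (-3223/(6232 + 5434) + 34360)*182836 = (-3223/11666 + 34360)*182836 = (400840537/11666)*182836 = 36644040211466/5833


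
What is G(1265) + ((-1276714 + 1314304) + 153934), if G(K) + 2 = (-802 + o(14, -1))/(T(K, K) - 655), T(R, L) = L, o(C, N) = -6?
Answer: 58413806/305 ≈ 1.9152e+5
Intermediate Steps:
G(K) = -2 - 808/(-655 + K) (G(K) = -2 + (-802 - 6)/(K - 655) = -2 - 808/(-655 + K))
G(1265) + ((-1276714 + 1314304) + 153934) = 2*(251 - 1*1265)/(-655 + 1265) + ((-1276714 + 1314304) + 153934) = 2*(251 - 1265)/610 + (37590 + 153934) = 2*(1/610)*(-1014) + 191524 = -1014/305 + 191524 = 58413806/305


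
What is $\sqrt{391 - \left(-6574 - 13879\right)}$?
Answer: $6 \sqrt{579} \approx 144.37$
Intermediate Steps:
$\sqrt{391 - \left(-6574 - 13879\right)} = \sqrt{391 - -20453} = \sqrt{391 + 20453} = \sqrt{20844} = 6 \sqrt{579}$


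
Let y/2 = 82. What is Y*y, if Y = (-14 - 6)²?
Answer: 65600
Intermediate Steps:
y = 164 (y = 2*82 = 164)
Y = 400 (Y = (-20)² = 400)
Y*y = 400*164 = 65600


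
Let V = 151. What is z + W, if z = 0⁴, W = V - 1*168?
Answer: -17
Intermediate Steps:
W = -17 (W = 151 - 1*168 = 151 - 168 = -17)
z = 0
z + W = 0 - 17 = -17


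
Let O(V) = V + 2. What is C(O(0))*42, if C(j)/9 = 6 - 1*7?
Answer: -378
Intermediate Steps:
O(V) = 2 + V
C(j) = -9 (C(j) = 9*(6 - 1*7) = 9*(6 - 7) = 9*(-1) = -9)
C(O(0))*42 = -9*42 = -378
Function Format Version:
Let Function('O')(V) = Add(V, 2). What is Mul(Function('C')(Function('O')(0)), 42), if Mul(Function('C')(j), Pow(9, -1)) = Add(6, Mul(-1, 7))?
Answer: -378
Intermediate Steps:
Function('O')(V) = Add(2, V)
Function('C')(j) = -9 (Function('C')(j) = Mul(9, Add(6, Mul(-1, 7))) = Mul(9, Add(6, -7)) = Mul(9, -1) = -9)
Mul(Function('C')(Function('O')(0)), 42) = Mul(-9, 42) = -378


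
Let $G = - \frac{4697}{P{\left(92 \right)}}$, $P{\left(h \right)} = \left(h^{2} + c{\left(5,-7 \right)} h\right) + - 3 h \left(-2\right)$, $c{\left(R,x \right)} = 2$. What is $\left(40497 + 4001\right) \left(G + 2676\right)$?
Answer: $\frac{547648077247}{4600} \approx 1.1905 \cdot 10^{8}$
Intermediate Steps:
$P{\left(h \right)} = h^{2} + 8 h$ ($P{\left(h \right)} = \left(h^{2} + 2 h\right) + - 3 h \left(-2\right) = \left(h^{2} + 2 h\right) + 6 h = h^{2} + 8 h$)
$G = - \frac{4697}{9200}$ ($G = - \frac{4697}{92 \left(8 + 92\right)} = - \frac{4697}{92 \cdot 100} = - \frac{4697}{9200} \approx -0.51054$)
$\left(40497 + 4001\right) \left(G + 2676\right) = \left(40497 + 4001\right) \left(- \frac{4697}{9200} + 2676\right) = 44498 \cdot \frac{24614503}{9200} = \frac{547648077247}{4600}$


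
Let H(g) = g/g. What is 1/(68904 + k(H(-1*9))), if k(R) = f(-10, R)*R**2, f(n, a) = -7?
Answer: 1/68897 ≈ 1.4514e-5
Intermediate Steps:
H(g) = 1
k(R) = -7*R**2
1/(68904 + k(H(-1*9))) = 1/(68904 - 7*1**2) = 1/(68904 - 7*1) = 1/(68904 - 7) = 1/68897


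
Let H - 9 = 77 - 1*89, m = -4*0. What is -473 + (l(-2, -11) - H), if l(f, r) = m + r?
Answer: -481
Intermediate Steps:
m = 0
l(f, r) = r (l(f, r) = 0 + r = r)
H = -3 (H = 9 + (77 - 1*89) = 9 + (77 - 89) = 9 - 12 = -3)
-473 + (l(-2, -11) - H) = -473 + (-11 - 1*(-3)) = -473 + (-11 + 3) = -473 - 8 = -481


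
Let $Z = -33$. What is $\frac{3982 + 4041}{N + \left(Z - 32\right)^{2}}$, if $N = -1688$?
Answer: $\frac{8023}{2537} \approx 3.1624$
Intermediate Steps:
$\frac{3982 + 4041}{N + \left(Z - 32\right)^{2}} = \frac{3982 + 4041}{-1688 + \left(-33 - 32\right)^{2}} = \frac{8023}{-1688 + \left(-65\right)^{2}} = \frac{8023}{-1688 + 4225} = \frac{8023}{2537}$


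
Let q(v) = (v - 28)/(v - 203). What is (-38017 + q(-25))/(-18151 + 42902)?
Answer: -8667823/5643228 ≈ -1.5360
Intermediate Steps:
q(v) = (-28 + v)/(-203 + v)
(-38017 + q(-25))/(-18151 + 42902) = (-38017 + (-28 - 25)/(-203 - 25))/(-18151 + 42902) = (-38017 - 53/(-228))/24751 = (-38017 - 1/228*(-53))*(1/24751) = (-38017 + 53/228)*(1/24751) = -8667823/228*1/24751 = -8667823/5643228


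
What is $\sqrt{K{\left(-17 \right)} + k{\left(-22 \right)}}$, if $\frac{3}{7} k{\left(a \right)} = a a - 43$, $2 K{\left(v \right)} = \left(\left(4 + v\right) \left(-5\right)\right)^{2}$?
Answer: $\frac{\sqrt{12566}}{2} \approx 56.049$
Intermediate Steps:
$K{\left(v \right)} = \frac{\left(-20 - 5 v\right)^{2}}{2}$ ($K{\left(v \right)} = \frac{\left(\left(4 + v\right) \left(-5\right)\right)^{2}}{2} = \frac{\left(-20 - 5 v\right)^{2}}{2}$)
$k{\left(a \right)} = - \frac{301}{3} + \frac{7 a^{2}}{3}$ ($k{\left(a \right)} = \frac{7 \left(a a - 43\right)}{3} = \frac{7 \left(a^{2} - 43\right)}{3} = \frac{7 \left(-43 + a^{2}\right)}{3} = - \frac{301}{3} + \frac{7 a^{2}}{3}$)
$\sqrt{K{\left(-17 \right)} + k{\left(-22 \right)}} = \sqrt{\frac{25 \left(4 - 17\right)^{2}}{2} - \left(\frac{301}{3} - \frac{7 \left(-22\right)^{2}}{3}\right)} = \sqrt{\frac{25 \left(-13\right)^{2}}{2} + \left(- \frac{301}{3} + \frac{7}{3} \cdot 484\right)} = \sqrt{\frac{25}{2} \cdot 169 + \left(- \frac{301}{3} + \frac{3388}{3}\right)} = \sqrt{\frac{4225}{2} + 1029} = \sqrt{\frac{6283}{2}} = \frac{\sqrt{12566}}{2}$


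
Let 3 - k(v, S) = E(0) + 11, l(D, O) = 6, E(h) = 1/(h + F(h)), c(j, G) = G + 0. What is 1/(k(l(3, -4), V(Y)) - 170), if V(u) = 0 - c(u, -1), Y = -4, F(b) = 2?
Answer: -2/357 ≈ -0.0056022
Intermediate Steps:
c(j, G) = G
E(h) = 1/(2 + h) (E(h) = 1/(h + 2) = 1/(2 + h))
V(u) = 1 (V(u) = 0 - 1*(-1) = 0 + 1 = 1)
k(v, S) = -17/2 (k(v, S) = 3 - (1/(2 + 0) + 11) = 3 - (1/2 + 11) = 3 - 1*23/2 = 3 - 23/2 = -17/2)
1/(k(l(3, -4), V(Y)) - 170) = 1/(-17/2 - 170) = 1/(-357/2) = -2/357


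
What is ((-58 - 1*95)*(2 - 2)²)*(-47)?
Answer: 0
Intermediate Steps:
((-58 - 1*95)*(2 - 2)²)*(-47) = ((-58 - 95)*0²)*(-47) = -153*0*(-47) = 0*(-47) = 0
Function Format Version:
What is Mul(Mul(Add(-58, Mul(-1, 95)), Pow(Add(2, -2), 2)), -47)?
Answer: 0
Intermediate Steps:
Mul(Mul(Add(-58, Mul(-1, 95)), Pow(Add(2, -2), 2)), -47) = Mul(Mul(Add(-58, -95), Pow(0, 2)), -47) = Mul(Mul(-153, 0), -47) = Mul(0, -47) = 0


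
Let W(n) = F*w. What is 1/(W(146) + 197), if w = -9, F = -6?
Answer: 1/251 ≈ 0.0039841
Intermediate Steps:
W(n) = 54 (W(n) = -6*(-9) = 54)
1/(W(146) + 197) = 1/(54 + 197) = 1/251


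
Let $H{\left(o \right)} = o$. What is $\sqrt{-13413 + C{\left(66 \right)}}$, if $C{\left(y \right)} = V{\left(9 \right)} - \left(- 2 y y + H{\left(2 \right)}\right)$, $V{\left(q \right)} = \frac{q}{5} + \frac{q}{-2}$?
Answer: $\frac{i \sqrt{470570}}{10} \approx 68.598 i$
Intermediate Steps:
$V{\left(q \right)} = - \frac{3 q}{10}$ ($V{\left(q \right)} = q \frac{1}{5} + q \left(- \frac{1}{2}\right) = \frac{q}{5} - \frac{q}{2} = - \frac{3 q}{10}$)
$C{\left(y \right)} = - \frac{47}{10} + 2 y^{2}$ ($C{\left(y \right)} = \left(- \frac{3}{10}\right) 9 - \left(- 2 y y + 2\right) = - \frac{27}{10} - \left(- 2 y^{2} + 2\right) = - \frac{27}{10} - \left(2 - 2 y^{2}\right) = - \frac{27}{10} + \left(-2 + 2 y^{2}\right) = - \frac{47}{10} + 2 y^{2}$)
$\sqrt{-13413 + C{\left(66 \right)}} = \sqrt{-13413 - \left(\frac{47}{10} - 2 \cdot 66^{2}\right)} = \sqrt{-13413 + \left(- \frac{47}{10} + 2 \cdot 4356\right)} = \sqrt{-13413 + \left(- \frac{47}{10} + 8712\right)} = \sqrt{-13413 + \frac{87073}{10}} = \sqrt{- \frac{47057}{10}} = \frac{i \sqrt{470570}}{10}$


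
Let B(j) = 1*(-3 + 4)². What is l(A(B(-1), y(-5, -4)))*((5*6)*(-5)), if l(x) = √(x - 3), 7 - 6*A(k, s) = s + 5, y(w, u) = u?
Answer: -150*I*√2 ≈ -212.13*I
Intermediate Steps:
B(j) = 1 (B(j) = 1*1² = 1*1 = 1)
A(k, s) = ⅓ - s/6 (A(k, s) = 7/6 - (s + 5)/6 = 7/6 - (5 + s)/6 = 7/6 + (-⅚ - s/6) = ⅓ - s/6)
l(x) = √(-3 + x)
l(A(B(-1), y(-5, -4)))*((5*6)*(-5)) = √(-3 + (⅓ - ⅙*(-4)))*((5*6)*(-5)) = √(-3 + (⅓ + ⅔))*(30*(-5)) = √(-3 + 1)*(-150) = √(-2)*(-150) = (I*√2)*(-150) = -150*I*√2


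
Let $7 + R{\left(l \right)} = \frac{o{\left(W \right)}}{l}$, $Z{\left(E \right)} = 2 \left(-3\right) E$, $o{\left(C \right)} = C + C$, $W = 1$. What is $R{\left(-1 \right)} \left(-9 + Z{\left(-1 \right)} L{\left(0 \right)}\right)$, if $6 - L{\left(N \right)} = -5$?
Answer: $-513$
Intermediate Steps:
$L{\left(N \right)} = 11$ ($L{\left(N \right)} = 6 - -5 = 6 + 5 = 11$)
$o{\left(C \right)} = 2 C$
$Z{\left(E \right)} = - 6 E$
$R{\left(l \right)} = -7 + \frac{2}{l}$ ($R{\left(l \right)} = -7 + \frac{2 \cdot 1}{l} = -7 + \frac{2}{l}$)
$R{\left(-1 \right)} \left(-9 + Z{\left(-1 \right)} L{\left(0 \right)}\right) = \left(-7 + \frac{2}{-1}\right) \left(-9 + \left(-6\right) \left(-1\right) 11\right) = \left(-7 + 2 \left(-1\right)\right) \left(-9 + 6 \cdot 11\right) = \left(-7 - 2\right) \left(-9 + 66\right) = \left(-9\right) 57 = -513$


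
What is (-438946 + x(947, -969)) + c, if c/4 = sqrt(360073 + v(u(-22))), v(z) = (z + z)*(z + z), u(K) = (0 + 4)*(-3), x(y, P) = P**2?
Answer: 500015 + 4*sqrt(360649) ≈ 5.0242e+5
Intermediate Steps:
u(K) = -12 (u(K) = 4*(-3) = -12)
v(z) = 4*z**2 (v(z) = (2*z)*(2*z) = 4*z**2)
c = 4*sqrt(360649) (c = 4*sqrt(360073 + 4*(-12)**2) = 4*sqrt(360073 + 4*144) = 4*sqrt(360073 + 576) = 4*sqrt(360649) ≈ 2402.2)
(-438946 + x(947, -969)) + c = (-438946 + (-969)**2) + 4*sqrt(360649) = (-438946 + 938961) + 4*sqrt(360649) = 500015 + 4*sqrt(360649)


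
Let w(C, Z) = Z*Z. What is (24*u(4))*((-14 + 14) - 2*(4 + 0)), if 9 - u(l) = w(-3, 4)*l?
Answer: 10560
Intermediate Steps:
w(C, Z) = Z²
u(l) = 9 - 16*l (u(l) = 9 - 4²*l = 9 - 16*l)
(24*u(4))*((-14 + 14) - 2*(4 + 0)) = (24*(9 - 16*4))*((-14 + 14) - 2*(4 + 0)) = (24*(9 - 64))*(0 - 2*4) = (24*(-55))*(0 - 8) = -1320*(-8) = 10560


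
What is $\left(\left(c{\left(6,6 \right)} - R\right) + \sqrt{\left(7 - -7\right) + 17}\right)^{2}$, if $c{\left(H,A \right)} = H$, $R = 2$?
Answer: $\left(4 + \sqrt{31}\right)^{2} \approx 91.542$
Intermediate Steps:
$\left(\left(c{\left(6,6 \right)} - R\right) + \sqrt{\left(7 - -7\right) + 17}\right)^{2} = \left(\left(6 - 2\right) + \sqrt{\left(7 - -7\right) + 17}\right)^{2} = \left(\left(6 - 2\right) + \sqrt{\left(7 + 7\right) + 17}\right)^{2} = \left(4 + \sqrt{14 + 17}\right)^{2} = \left(4 + \sqrt{31}\right)^{2}$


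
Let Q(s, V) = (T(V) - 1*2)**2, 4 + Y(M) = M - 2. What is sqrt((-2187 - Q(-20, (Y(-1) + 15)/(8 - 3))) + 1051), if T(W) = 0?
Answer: 2*I*sqrt(285) ≈ 33.764*I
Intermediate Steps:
Y(M) = -6 + M (Y(M) = -4 + (M - 2) = -4 + (-2 + M) = -6 + M)
Q(s, V) = 4 (Q(s, V) = (0 - 1*2)**2 = (0 - 2)**2 = (-2)**2 = 4)
sqrt((-2187 - Q(-20, (Y(-1) + 15)/(8 - 3))) + 1051) = sqrt((-2187 - 1*4) + 1051) = sqrt((-2187 - 4) + 1051) = sqrt(-2191 + 1051) = sqrt(-1140) = 2*I*sqrt(285)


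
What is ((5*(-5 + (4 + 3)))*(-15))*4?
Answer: -600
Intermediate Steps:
((5*(-5 + (4 + 3)))*(-15))*4 = ((5*(-5 + 7))*(-15))*4 = ((5*2)*(-15))*4 = (10*(-15))*4 = -150*4 = -600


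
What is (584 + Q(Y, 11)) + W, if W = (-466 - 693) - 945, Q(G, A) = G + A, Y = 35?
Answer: -1474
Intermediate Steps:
Q(G, A) = A + G
W = -2104 (W = -1159 - 945 = -2104)
(584 + Q(Y, 11)) + W = (584 + (11 + 35)) - 2104 = (584 + 46) - 2104 = 630 - 2104 = -1474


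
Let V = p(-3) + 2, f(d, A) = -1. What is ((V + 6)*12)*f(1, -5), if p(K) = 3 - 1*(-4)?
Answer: -180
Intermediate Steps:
p(K) = 7 (p(K) = 3 + 4 = 7)
V = 9 (V = 7 + 2 = 9)
((V + 6)*12)*f(1, -5) = ((9 + 6)*12)*(-1) = (15*12)*(-1) = 180*(-1) = -180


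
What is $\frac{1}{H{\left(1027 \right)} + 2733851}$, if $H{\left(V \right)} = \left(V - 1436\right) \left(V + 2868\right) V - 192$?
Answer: $- \frac{1}{1633333826} \approx -6.1224 \cdot 10^{-10}$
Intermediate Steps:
$H{\left(V \right)} = -192 + V \left(-1436 + V\right) \left(2868 + V\right)$ ($H{\left(V \right)} = \left(-1436 + V\right) \left(2868 + V\right) V - 192 = V \left(-1436 + V\right) \left(2868 + V\right) - 192 = -192 + V \left(-1436 + V\right) \left(2868 + V\right)$)
$\frac{1}{H{\left(1027 \right)} + 2733851} = \frac{1}{\left(-192 + 1027^{3} - 4229646096 + 1432 \cdot 1027^{2}\right) + 2733851} = \frac{1}{\left(-192 + 1083206683 - 4229646096 + 1432 \cdot 1054729\right) + 2733851} = \frac{1}{\left(-192 + 1083206683 - 4229646096 + 1510371928\right) + 2733851} = \frac{1}{-1636067677 + 2733851} = \frac{1}{-1633333826} = - \frac{1}{1633333826}$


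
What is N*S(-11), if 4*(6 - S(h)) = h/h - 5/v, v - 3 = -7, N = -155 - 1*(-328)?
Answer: 15051/16 ≈ 940.69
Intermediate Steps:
N = 173 (N = -155 + 328 = 173)
v = -4 (v = 3 - 7 = -4)
S(h) = 87/16 (S(h) = 6 - (h/h - 5/(-4))/4 = 6 - (1 - 5*(-¼))/4 = 6 - (1 + 5/4)/4 = 6 - ¼*9/4 = 6 - 9/16 = 87/16)
N*S(-11) = 173*(87/16) = 15051/16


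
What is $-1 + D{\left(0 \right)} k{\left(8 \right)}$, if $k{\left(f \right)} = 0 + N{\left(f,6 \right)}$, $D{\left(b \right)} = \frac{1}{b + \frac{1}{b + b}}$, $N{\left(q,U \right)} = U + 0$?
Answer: $-1$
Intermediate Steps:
$N{\left(q,U \right)} = U$
$D{\left(b \right)} = \frac{1}{b + \frac{1}{2 b}}$
$k{\left(f \right)} = 6$ ($k{\left(f \right)} = 0 + 6 = 6$)
$-1 + D{\left(0 \right)} k{\left(8 \right)} = -1 + 2 \cdot 0 \frac{1}{1 + 2 \cdot 0^{2}} \cdot 6 = -1 + 2 \cdot 0 \frac{1}{1 + 2 \cdot 0} \cdot 6 = -1 + 2 \cdot 0 \frac{1}{1 + 0} \cdot 6 = -1 + 2 \cdot 0 \cdot 1^{-1} \cdot 6 = -1 + 2 \cdot 0 \cdot 1 \cdot 6 = -1 + 0 \cdot 6 = -1 + 0 = -1$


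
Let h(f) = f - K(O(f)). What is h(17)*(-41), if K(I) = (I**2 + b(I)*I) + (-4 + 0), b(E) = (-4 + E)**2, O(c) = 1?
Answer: -451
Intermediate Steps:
K(I) = -4 + I**2 + I*(-4 + I)**2 (K(I) = (I**2 + (-4 + I)**2*I) + (-4 + 0) = (I**2 + I*(-4 + I)**2) - 4 = -4 + I**2 + I*(-4 + I)**2)
h(f) = -6 + f (h(f) = f - (-4 + 1**2 + 1*(-4 + 1)**2) = f - (-4 + 1 + 1*(-3)**2) = f - (-4 + 1 + 1*9) = f - (-4 + 1 + 9) = f - 1*6 = f - 6 = -6 + f)
h(17)*(-41) = (-6 + 17)*(-41) = 11*(-41) = -451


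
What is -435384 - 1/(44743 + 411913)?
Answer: -198820715905/456656 ≈ -4.3538e+5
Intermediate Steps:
-435384 - 1/(44743 + 411913) = -435384 - 1/456656 = -198820715905/456656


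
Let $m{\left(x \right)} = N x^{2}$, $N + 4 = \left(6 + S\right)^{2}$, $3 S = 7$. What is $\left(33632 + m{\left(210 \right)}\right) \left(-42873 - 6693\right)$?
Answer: $-144719436312$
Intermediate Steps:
$S = \frac{7}{3}$ ($S = \frac{1}{3} \cdot 7 = \frac{7}{3} \approx 2.3333$)
$N = \frac{589}{9}$ ($N = -4 + \left(6 + \frac{7}{3}\right)^{2} = -4 + \left(\frac{25}{3}\right)^{2} = -4 + \frac{625}{9} = \frac{589}{9} \approx 65.444$)
$m{\left(x \right)} = \frac{589 x^{2}}{9}$
$\left(33632 + m{\left(210 \right)}\right) \left(-42873 - 6693\right) = \left(33632 + \frac{589 \cdot 210^{2}}{9}\right) \left(-42873 - 6693\right) = \left(33632 + \frac{589}{9} \cdot 44100\right) \left(-49566\right) = \left(33632 + 2886100\right) \left(-49566\right) = 2919732 \left(-49566\right) = -144719436312$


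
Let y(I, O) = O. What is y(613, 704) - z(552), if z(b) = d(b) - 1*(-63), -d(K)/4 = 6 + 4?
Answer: 681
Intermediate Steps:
d(K) = -40 (d(K) = -4*(6 + 4) = -4*10 = -40)
z(b) = 23 (z(b) = -40 - 1*(-63) = -40 + 63 = 23)
y(613, 704) - z(552) = 704 - 1*23 = 704 - 23 = 681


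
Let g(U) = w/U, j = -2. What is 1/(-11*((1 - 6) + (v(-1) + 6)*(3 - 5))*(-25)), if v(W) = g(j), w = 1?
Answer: -1/4400 ≈ -0.00022727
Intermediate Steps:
g(U) = 1/U
v(W) = -½ (v(W) = 1/(-2) = -½)
1/(-11*((1 - 6) + (v(-1) + 6)*(3 - 5))*(-25)) = 1/(-11*((1 - 6) + (-½ + 6)*(3 - 5))*(-25)) = 1/(-11*(-5 + (11/2)*(-2))*(-25)) = 1/(-11*(-5 - 11)*(-25)) = 1/(-11*(-16)*(-25)) = 1/(176*(-25)) = 1/(-4400) = -1/4400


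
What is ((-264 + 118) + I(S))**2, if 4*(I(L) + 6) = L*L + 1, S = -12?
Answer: 214369/16 ≈ 13398.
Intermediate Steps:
I(L) = -23/4 + L**2/4 (I(L) = -6 + (L*L + 1)/4 = -6 + (L**2 + 1)/4 = -6 + (1 + L**2)/4 = -6 + (1/4 + L**2/4) = -23/4 + L**2/4)
((-264 + 118) + I(S))**2 = ((-264 + 118) + (-23/4 + (1/4)*(-12)**2))**2 = (-146 + (-23/4 + (1/4)*144))**2 = (-146 + (-23/4 + 36))**2 = (-146 + 121/4)**2 = (-463/4)**2 = 214369/16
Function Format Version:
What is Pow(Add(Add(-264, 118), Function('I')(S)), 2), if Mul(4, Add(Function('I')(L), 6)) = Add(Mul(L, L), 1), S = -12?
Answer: Rational(214369, 16) ≈ 13398.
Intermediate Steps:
Function('I')(L) = Add(Rational(-23, 4), Mul(Rational(1, 4), Pow(L, 2))) (Function('I')(L) = Add(-6, Mul(Rational(1, 4), Add(Mul(L, L), 1))) = Add(-6, Mul(Rational(1, 4), Add(Pow(L, 2), 1))) = Add(-6, Mul(Rational(1, 4), Add(1, Pow(L, 2)))) = Add(-6, Add(Rational(1, 4), Mul(Rational(1, 4), Pow(L, 2)))) = Add(Rational(-23, 4), Mul(Rational(1, 4), Pow(L, 2))))
Pow(Add(Add(-264, 118), Function('I')(S)), 2) = Pow(Add(Add(-264, 118), Add(Rational(-23, 4), Mul(Rational(1, 4), Pow(-12, 2)))), 2) = Pow(Add(-146, Add(Rational(-23, 4), Mul(Rational(1, 4), 144))), 2) = Pow(Add(-146, Add(Rational(-23, 4), 36)), 2) = Pow(Add(-146, Rational(121, 4)), 2) = Pow(Rational(-463, 4), 2) = Rational(214369, 16)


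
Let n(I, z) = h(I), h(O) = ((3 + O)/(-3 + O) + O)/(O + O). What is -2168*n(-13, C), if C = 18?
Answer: -26829/26 ≈ -1031.9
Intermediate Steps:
h(O) = (O + (3 + O)/(-3 + O))/(2*O) (h(O) = ((3 + O)/(-3 + O) + O)/((2*O)) = (O + (3 + O)/(-3 + O))*(1/(2*O)) = (O + (3 + O)/(-3 + O))/(2*O))
n(I, z) = (3 + I**2 - 2*I)/(2*I*(-3 + I))
-2168*n(-13, C) = -1084*(3 + (-13)**2 - 2*(-13))/((-13)*(-3 - 13)) = -1084*(-1)*(3 + 169 + 26)/(13*(-16)) = -1084*(-1)*(-1)*198/(13*16) = -2168*99/208 = -26829/26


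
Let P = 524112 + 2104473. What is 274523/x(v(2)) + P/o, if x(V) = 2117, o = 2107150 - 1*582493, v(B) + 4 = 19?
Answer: 141372709352/1075899623 ≈ 131.40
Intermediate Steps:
v(B) = 15 (v(B) = -4 + 19 = 15)
o = 1524657 (o = 2107150 - 582493 = 1524657)
P = 2628585
274523/x(v(2)) + P/o = 274523/2117 + 2628585/1524657 = 274523*(1/2117) + 2628585*(1/1524657) = 274523/2117 + 876195/508219 = 141372709352/1075899623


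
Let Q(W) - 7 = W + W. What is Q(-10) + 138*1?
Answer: 125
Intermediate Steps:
Q(W) = 7 + 2*W (Q(W) = 7 + (W + W) = 7 + 2*W)
Q(-10) + 138*1 = (7 + 2*(-10)) + 138*1 = (7 - 20) + 138 = -13 + 138 = 125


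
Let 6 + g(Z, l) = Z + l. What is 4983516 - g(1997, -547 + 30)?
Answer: 4982042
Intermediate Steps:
g(Z, l) = -6 + Z + l (g(Z, l) = -6 + (Z + l) = -6 + Z + l)
4983516 - g(1997, -547 + 30) = 4983516 - (-6 + 1997 + (-547 + 30)) = 4983516 - (-6 + 1997 - 517) = 4983516 - 1*1474 = 4983516 - 1474 = 4982042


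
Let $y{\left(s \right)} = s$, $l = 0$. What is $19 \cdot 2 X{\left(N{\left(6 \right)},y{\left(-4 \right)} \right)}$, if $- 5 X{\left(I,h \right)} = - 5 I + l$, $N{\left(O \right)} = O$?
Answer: $228$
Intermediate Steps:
$X{\left(I,h \right)} = I$ ($X{\left(I,h \right)} = - \frac{- 5 I + 0}{5} = - \frac{\left(-5\right) I}{5} = I$)
$19 \cdot 2 X{\left(N{\left(6 \right)},y{\left(-4 \right)} \right)} = 19 \cdot 2 \cdot 6 = 38 \cdot 6 = 228$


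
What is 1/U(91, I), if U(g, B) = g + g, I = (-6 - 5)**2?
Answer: 1/182 ≈ 0.0054945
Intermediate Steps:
I = 121 (I = (-11)**2 = 121)
U(g, B) = 2*g
1/U(91, I) = 1/(2*91) = 1/182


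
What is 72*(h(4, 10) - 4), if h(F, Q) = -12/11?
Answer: -4032/11 ≈ -366.55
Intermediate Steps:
h(F, Q) = -12/11 (h(F, Q) = -12*1/11 = -12/11)
72*(h(4, 10) - 4) = 72*(-12/11 - 4) = 72*(-56/11) = -4032/11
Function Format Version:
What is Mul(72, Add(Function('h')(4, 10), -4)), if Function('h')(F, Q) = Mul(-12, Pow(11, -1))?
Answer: Rational(-4032, 11) ≈ -366.55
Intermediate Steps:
Function('h')(F, Q) = Rational(-12, 11) (Function('h')(F, Q) = Mul(-12, Rational(1, 11)) = Rational(-12, 11))
Mul(72, Add(Function('h')(4, 10), -4)) = Mul(72, Add(Rational(-12, 11), -4)) = Mul(72, Rational(-56, 11)) = Rational(-4032, 11)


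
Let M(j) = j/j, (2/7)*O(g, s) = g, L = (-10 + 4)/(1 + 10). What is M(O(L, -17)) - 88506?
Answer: -88505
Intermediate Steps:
L = -6/11 ≈ -0.54545
O(g, s) = 7*g/2
M(j) = 1
M(O(L, -17)) - 88506 = 1 - 88506 = -88505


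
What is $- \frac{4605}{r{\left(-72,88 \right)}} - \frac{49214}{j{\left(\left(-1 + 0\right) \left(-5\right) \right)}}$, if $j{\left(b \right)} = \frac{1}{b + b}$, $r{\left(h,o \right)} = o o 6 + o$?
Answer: $- \frac{22910105885}{46552} \approx -4.9214 \cdot 10^{5}$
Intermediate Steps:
$r{\left(h,o \right)} = o + 6 o^{2}$ ($r{\left(h,o \right)} = o^{2} \cdot 6 + o = 6 o^{2} + o = o + 6 o^{2}$)
$j{\left(b \right)} = \frac{1}{2 b}$
$- \frac{4605}{r{\left(-72,88 \right)}} - \frac{49214}{j{\left(\left(-1 + 0\right) \left(-5\right) \right)}} = - \frac{4605}{88 \left(1 + 6 \cdot 88\right)} - \frac{49214}{\frac{1}{2} \frac{1}{\left(-1 + 0\right) \left(-5\right)}} = - \frac{4605}{88 \left(1 + 528\right)} - \frac{49214}{\frac{1}{2} \frac{1}{\left(-1\right) \left(-5\right)}} = - \frac{4605}{88 \cdot 529} - \frac{49214}{\frac{1}{2} \cdot \frac{1}{5}} = - \frac{4605}{46552} - \frac{49214}{\frac{1}{2} \cdot \frac{1}{5}} = \left(-4605\right) \frac{1}{46552} - 49214 \frac{1}{\frac{1}{10}} = - \frac{4605}{46552} - 492140 = - \frac{22910105885}{46552}$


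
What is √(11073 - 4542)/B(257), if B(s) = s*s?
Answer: √6531/66049 ≈ 0.0012236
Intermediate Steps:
B(s) = s²
√(11073 - 4542)/B(257) = √(11073 - 4542)/(257²) = √6531/66049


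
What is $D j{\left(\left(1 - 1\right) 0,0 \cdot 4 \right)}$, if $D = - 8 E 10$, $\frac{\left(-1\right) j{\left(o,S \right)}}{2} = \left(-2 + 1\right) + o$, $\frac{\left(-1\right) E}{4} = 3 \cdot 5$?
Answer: $9600$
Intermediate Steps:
$E = -60$ ($E = - 4 \cdot 3 \cdot 5 = \left(-4\right) 15 = -60$)
$j{\left(o,S \right)} = 2 - 2 o$ ($j{\left(o,S \right)} = - 2 \left(\left(-2 + 1\right) + o\right) = - 2 \left(-1 + o\right) = 2 - 2 o$)
$D = 4800$ ($D = \left(-8\right) \left(-60\right) 10 = 480 \cdot 10 = 4800$)
$D j{\left(\left(1 - 1\right) 0,0 \cdot 4 \right)} = 4800 \left(2 - 2 \left(1 - 1\right) 0\right) = 4800 \left(2 - 2 \cdot 0 \cdot 0\right) = 4800 \left(2 - 0\right) = 4800 \left(2 + 0\right) = 4800 \cdot 2 = 9600$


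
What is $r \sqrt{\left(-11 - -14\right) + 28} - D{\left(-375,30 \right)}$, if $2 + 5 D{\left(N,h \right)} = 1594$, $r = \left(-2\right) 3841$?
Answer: $- \frac{1592}{5} - 7682 \sqrt{31} \approx -43090.0$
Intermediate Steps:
$r = -7682$
$D{\left(N,h \right)} = \frac{1592}{5}$ ($D{\left(N,h \right)} = - \frac{2}{5} + \frac{1}{5} \cdot 1594 = - \frac{2}{5} + \frac{1594}{5} = \frac{1592}{5}$)
$r \sqrt{\left(-11 - -14\right) + 28} - D{\left(-375,30 \right)} = - 7682 \sqrt{\left(-11 - -14\right) + 28} - \frac{1592}{5} = - 7682 \sqrt{\left(-11 + 14\right) + 28} - \frac{1592}{5} = - 7682 \sqrt{3 + 28} - \frac{1592}{5} = - 7682 \sqrt{31} - \frac{1592}{5} = - \frac{1592}{5} - 7682 \sqrt{31}$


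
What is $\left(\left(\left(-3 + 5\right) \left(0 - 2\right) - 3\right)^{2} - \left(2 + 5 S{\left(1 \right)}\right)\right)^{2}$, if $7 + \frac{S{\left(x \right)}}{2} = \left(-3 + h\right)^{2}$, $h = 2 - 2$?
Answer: $729$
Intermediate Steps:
$h = 0$ ($h = 2 - 2 = 0$)
$S{\left(x \right)} = 4$ ($S{\left(x \right)} = -14 + 2 \left(-3 + 0\right)^{2} = -14 + 2 \left(-3\right)^{2} = -14 + 2 \cdot 9 = -14 + 18 = 4$)
$\left(\left(\left(-3 + 5\right) \left(0 - 2\right) - 3\right)^{2} - \left(2 + 5 S{\left(1 \right)}\right)\right)^{2} = \left(\left(\left(-3 + 5\right) \left(0 - 2\right) - 3\right)^{2} - 22\right)^{2} = \left(\left(2 \left(-2\right) - 3\right)^{2} - 22\right)^{2} = \left(\left(-4 - 3\right)^{2} - 22\right)^{2} = \left(\left(-7\right)^{2} - 22\right)^{2} = \left(49 - 22\right)^{2} = 27^{2} = 729$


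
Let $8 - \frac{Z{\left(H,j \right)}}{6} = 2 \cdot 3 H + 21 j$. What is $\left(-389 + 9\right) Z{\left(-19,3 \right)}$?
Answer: $-134520$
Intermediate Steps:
$Z{\left(H,j \right)} = 48 - 126 j - 36 H$ ($Z{\left(H,j \right)} = 48 - 6 \left(2 \cdot 3 H + 21 j\right) = 48 - 6 \left(6 H + 21 j\right) = 48 - \left(36 H + 126 j\right) = 48 - 126 j - 36 H$)
$\left(-389 + 9\right) Z{\left(-19,3 \right)} = \left(-389 + 9\right) \left(48 - 378 - -684\right) = - 380 \left(48 - 378 + 684\right) = \left(-380\right) 354 = -134520$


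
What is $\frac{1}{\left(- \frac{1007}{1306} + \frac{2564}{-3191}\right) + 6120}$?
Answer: $\frac{4167446}{25498207599} \approx 0.00016344$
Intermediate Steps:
$\frac{1}{\left(- \frac{1007}{1306} + \frac{2564}{-3191}\right) + 6120} = \frac{1}{\left(\left(-1007\right) \frac{1}{1306} + 2564 \left(- \frac{1}{3191}\right)\right) + 6120} = \frac{1}{\left(- \frac{1007}{1306} - \frac{2564}{3191}\right) + 6120} = \frac{1}{- \frac{6561921}{4167446} + 6120} = \frac{1}{\frac{25498207599}{4167446}} = \frac{4167446}{25498207599}$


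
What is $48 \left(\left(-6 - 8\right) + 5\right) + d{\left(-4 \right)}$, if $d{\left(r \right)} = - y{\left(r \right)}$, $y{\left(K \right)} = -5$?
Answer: $-427$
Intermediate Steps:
$d{\left(r \right)} = 5$ ($d{\left(r \right)} = \left(-1\right) \left(-5\right) = 5$)
$48 \left(\left(-6 - 8\right) + 5\right) + d{\left(-4 \right)} = 48 \left(\left(-6 - 8\right) + 5\right) + 5 = 48 \left(-14 + 5\right) + 5 = 48 \left(-9\right) + 5 = -432 + 5 = -427$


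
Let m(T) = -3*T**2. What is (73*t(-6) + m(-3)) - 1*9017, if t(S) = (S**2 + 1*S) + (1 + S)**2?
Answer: -5029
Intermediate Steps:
t(S) = S + S**2 + (1 + S)**2 (t(S) = (S**2 + S) + (1 + S)**2 = (S + S**2) + (1 + S)**2 = S + S**2 + (1 + S)**2)
(73*t(-6) + m(-3)) - 1*9017 = (73*(-6 + (-6)**2 + (1 - 6)**2) - 3*(-3)**2) - 1*9017 = (73*(-6 + 36 + (-5)**2) - 3*9) - 9017 = (73*(-6 + 36 + 25) - 27) - 9017 = (73*55 - 27) - 9017 = (4015 - 27) - 9017 = 3988 - 9017 = -5029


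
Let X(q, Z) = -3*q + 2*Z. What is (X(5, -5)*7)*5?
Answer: -875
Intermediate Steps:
(X(5, -5)*7)*5 = ((-3*5 + 2*(-5))*7)*5 = ((-15 - 10)*7)*5 = -25*7*5 = -175*5 = -875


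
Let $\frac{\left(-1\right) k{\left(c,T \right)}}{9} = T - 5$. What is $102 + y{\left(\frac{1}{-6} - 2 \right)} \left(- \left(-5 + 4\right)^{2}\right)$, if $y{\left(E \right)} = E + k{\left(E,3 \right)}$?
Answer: $\frac{517}{6} \approx 86.167$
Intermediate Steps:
$k{\left(c,T \right)} = 45 - 9 T$ ($k{\left(c,T \right)} = - 9 \left(T - 5\right) = - 9 \left(-5 + T\right) = 45 - 9 T$)
$y{\left(E \right)} = 18 + E$ ($y{\left(E \right)} = E + \left(45 - 27\right) = E + 18 = 18 + E$)
$102 + y{\left(\frac{1}{-6} - 2 \right)} \left(- \left(-5 + 4\right)^{2}\right) = 102 + \left(18 - \left(2 - \frac{1}{-6}\right)\right) \left(- \left(-5 + 4\right)^{2}\right) = 102 + \left(18 - \frac{13}{6}\right) \left(- \left(-1\right)^{2}\right) = 102 + \left(18 - \frac{13}{6}\right) \left(\left(-1\right) 1\right) = 102 + \frac{95}{6} \left(-1\right) = 102 - \frac{95}{6} = \frac{517}{6}$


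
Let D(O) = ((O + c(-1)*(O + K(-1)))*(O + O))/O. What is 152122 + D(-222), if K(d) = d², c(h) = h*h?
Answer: 151236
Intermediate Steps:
c(h) = h²
D(O) = 2 + 4*O (D(O) = ((O + (-1)²*(O + (-1)²))*(O + O))/O = ((O + 1*(O + 1))*(2*O))/O = ((O + 1*(1 + O))*(2*O))/O = ((O + (1 + O))*(2*O))/O = ((1 + 2*O)*(2*O))/O = (2*O*(1 + 2*O))/O = 2 + 4*O)
152122 + D(-222) = 152122 + (2 + 4*(-222)) = 152122 + (2 - 888) = 152122 - 886 = 151236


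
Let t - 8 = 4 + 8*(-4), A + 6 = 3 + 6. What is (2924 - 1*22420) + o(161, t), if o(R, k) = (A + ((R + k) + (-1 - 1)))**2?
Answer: 668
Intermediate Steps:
A = 3 (A = -6 + (3 + 6) = -6 + 9 = 3)
t = -20 (t = 8 + (4 + 8*(-4)) = 8 + (4 - 32) = 8 - 28 = -20)
o(R, k) = (1 + R + k)**2 (o(R, k) = (3 + ((R + k) + (-1 - 1)))**2 = (3 + ((R + k) - 2))**2 = (3 + (-2 + R + k))**2 = (1 + R + k)**2)
(2924 - 1*22420) + o(161, t) = (2924 - 1*22420) + (1 + 161 - 20)**2 = (2924 - 22420) + 142**2 = -19496 + 20164 = 668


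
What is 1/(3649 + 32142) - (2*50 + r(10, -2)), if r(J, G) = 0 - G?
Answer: -3650681/35791 ≈ -102.00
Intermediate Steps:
r(J, G) = -G
1/(3649 + 32142) - (2*50 + r(10, -2)) = 1/(3649 + 32142) - (2*50 - 1*(-2)) = 1/35791 - (100 + 2) = 1/35791 - 1*102 = 1/35791 - 102 = -3650681/35791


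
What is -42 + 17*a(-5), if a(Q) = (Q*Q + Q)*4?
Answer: 1318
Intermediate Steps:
a(Q) = 4*Q + 4*Q**2 (a(Q) = (Q**2 + Q)*4 = (Q + Q**2)*4 = 4*Q + 4*Q**2)
-42 + 17*a(-5) = -42 + 17*(4*(-5)*(1 - 5)) = -42 + 17*(4*(-5)*(-4)) = -42 + 17*80 = -42 + 1360 = 1318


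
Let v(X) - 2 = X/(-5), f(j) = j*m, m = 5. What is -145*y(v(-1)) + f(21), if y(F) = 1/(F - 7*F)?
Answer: 7655/66 ≈ 115.98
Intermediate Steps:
f(j) = 5*j (f(j) = j*5 = 5*j)
v(X) = 2 - X/5 (v(X) = 2 + X/(-5) = 2 + X*(-⅕) = 2 - X/5)
y(F) = -1/(6*F) (y(F) = 1/(-6*F) = -1/(6*F))
-145*y(v(-1)) + f(21) = -(-145)/(6*(2 - ⅕*(-1))) + 5*21 = -(-145)/(6*(2 + ⅕)) + 105 = -(-145)/(6*11/5) + 105 = -(-145)*5/(6*11) + 105 = -145*(-5/66) + 105 = 725/66 + 105 = 7655/66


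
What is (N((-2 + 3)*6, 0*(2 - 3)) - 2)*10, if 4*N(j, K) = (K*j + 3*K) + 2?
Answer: -15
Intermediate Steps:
N(j, K) = ½ + 3*K/4 + K*j/4 (N(j, K) = ((K*j + 3*K) + 2)/4 = ((3*K + K*j) + 2)/4 = (2 + 3*K + K*j)/4 = ½ + 3*K/4 + K*j/4)
(N((-2 + 3)*6, 0*(2 - 3)) - 2)*10 = ((½ + 3*(0*(2 - 3))/4 + (0*(2 - 3))*((-2 + 3)*6)/4) - 2)*10 = ((½ + 3*(0*(-1))/4 + (0*(-1))*(1*6)/4) - 2)*10 = ((½ + (¾)*0 + (¼)*0*6) - 2)*10 = ((½ + 0 + 0) - 2)*10 = (½ - 2)*10 = -3/2*10 = -15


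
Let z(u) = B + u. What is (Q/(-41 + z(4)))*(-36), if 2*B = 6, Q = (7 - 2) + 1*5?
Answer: 180/17 ≈ 10.588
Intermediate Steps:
Q = 10 (Q = 5 + 5 = 10)
B = 3 (B = (½)*6 = 3)
z(u) = 3 + u
(Q/(-41 + z(4)))*(-36) = (10/(-41 + (3 + 4)))*(-36) = (10/(-41 + 7))*(-36) = (10/(-34))*(-36) = (10*(-1/34))*(-36) = -5/17*(-36) = 180/17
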